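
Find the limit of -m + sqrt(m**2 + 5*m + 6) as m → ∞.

This has the form ∞ − ∞. Multiply and divide by the conjugate √(m^2 + 5*m + 6) + m.
That gives (5m + 6) / (√(m^2 + 5*m + 6) + m).
Divide numerator and denominator by m: the limit is 5/(2·1) = 5/2.

5/2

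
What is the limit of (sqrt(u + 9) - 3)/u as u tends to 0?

Substitution gives 0/0. Multiply numerator and denominator by the conjugate √(9 + u) + √9.
The numerator becomes (9 + u) − 9 = u, so the expression simplifies to 1/(√(9 + u) + √9).
Letting u → 0 gives 1/(2√9) = 1/6.

1/6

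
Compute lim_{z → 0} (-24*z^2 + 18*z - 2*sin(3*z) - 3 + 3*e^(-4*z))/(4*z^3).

Substitution gives 0/0 (the numerator vanishes to order 3).
Expand each term to order z^3: the coefficient of z^3 in -2·sin(3z) is 9 and in 3·e^(-4z) is -32.
Lower-order terms cancel with the polynomial part, so the numerator is (-23)·z^3 + o(z^3), and the limit is (-23)/(4) = -23/4.

-23/4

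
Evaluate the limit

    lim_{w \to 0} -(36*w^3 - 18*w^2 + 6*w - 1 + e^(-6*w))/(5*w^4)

-54/5

Direct substitution gives 0/0.
Apply L'Hôpital: lim (108*w^2 - 36*w + 6 - 6*e^(-6*w))/(-20*w^3), still 0/0.
Apply L'Hôpital: lim (216*w - 36 + 36*e^(-6*w))/(-60*w^2), still 0/0.
Apply L'Hôpital: lim (216 - 216*e^(-6*w))/(-120*w), still 0/0.
After 4 applications of L'Hôpital's rule the quotient is (1296*e^(-6*w))/(-120); substituting w = 0 gives -54/5.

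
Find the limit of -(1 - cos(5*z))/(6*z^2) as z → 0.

-25/12

Substitution gives 0/0.
Use (1 − cos u)/u² → 1/2 with u = 5z: the limit is 5²/(2·(-6)) = -25/12.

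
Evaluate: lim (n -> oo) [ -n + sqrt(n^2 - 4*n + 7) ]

This has the form ∞ − ∞. Multiply and divide by the conjugate √(n^2 - 4*n + 7) + n.
That gives (-4n + 7) / (√(n^2 - 4*n + 7) + n).
Divide numerator and denominator by n: the limit is -4/(2·1) = -2.

-2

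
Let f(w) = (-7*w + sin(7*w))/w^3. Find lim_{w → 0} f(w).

Direct substitution gives 0/0.
Apply L'Hôpital: lim (7*cos(7*w) - 7)/(3*w^2), still 0/0.
Apply L'Hôpital: lim (-49*sin(7*w))/(6*w), still 0/0.
After 3 applications of L'Hôpital's rule the quotient is (-343*cos(7*w))/(6); substituting w = 0 gives -343/6.

-343/6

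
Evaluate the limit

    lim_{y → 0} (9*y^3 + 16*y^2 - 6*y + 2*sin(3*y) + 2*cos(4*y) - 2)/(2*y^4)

32/3

Substitution gives 0/0 (the numerator vanishes to order 4).
Expand each term to order y^4: the coefficient of y^4 in 2·cos(4y) is 64/3 and in 2·sin(3y) is 0.
Lower-order terms cancel with the polynomial part, so the numerator is (64/3)·y^4 + o(y^4), and the limit is (64/3)/(2) = 32/3.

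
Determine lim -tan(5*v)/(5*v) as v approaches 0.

-1

Substitution gives 0/0.
Since tan(u)/u → 1 as u → 0, tan(5v)/(5v) → 1 and the limit is 5/(-5) = -1.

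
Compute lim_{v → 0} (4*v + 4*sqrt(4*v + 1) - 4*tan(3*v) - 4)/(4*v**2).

Substitution gives 0/0 (the numerator vanishes to order 2).
Expand each term to order v^2: the coefficient of v^2 in 4·√(1 + 4v) is -8 and in -4·tan(3v) is 0.
Lower-order terms cancel with the polynomial part, so the numerator is (-8)·v^2 + o(v^2), and the limit is (-8)/(4) = -2.

-2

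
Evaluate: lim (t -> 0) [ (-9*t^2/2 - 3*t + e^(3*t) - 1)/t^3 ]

9/2

Direct substitution gives 0/0.
Apply L'Hôpital: lim (-9*t + 3*e^(3*t) - 3)/(3*t^2), still 0/0.
Apply L'Hôpital: lim (9*e^(3*t) - 9)/(6*t), still 0/0.
After 3 applications of L'Hôpital's rule the quotient is (27*e^(3*t))/(6); substituting t = 0 gives 9/2.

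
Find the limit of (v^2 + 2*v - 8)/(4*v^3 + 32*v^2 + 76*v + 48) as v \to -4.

Direct substitution gives 0/0, so factor. Both numerator and denominator have (v + 4) as a factor.
After cancelling, the expression reduces to (v - 2)/(4*v^2 + 16*v + 12).
Substituting v = -4 gives -1/2.

-1/2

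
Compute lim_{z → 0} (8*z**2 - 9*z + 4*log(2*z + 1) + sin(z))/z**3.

21/2

Substitution gives 0/0 (the numerator vanishes to order 3).
Expand each term to order z^3: the coefficient of z^3 in sin(z) is -1/6 and in 4·ln(1 + 2z) is 32/3.
Lower-order terms cancel with the polynomial part, so the numerator is (21/2)·z^3 + o(z^3), and the limit is (21/2)/(1) = 21/2.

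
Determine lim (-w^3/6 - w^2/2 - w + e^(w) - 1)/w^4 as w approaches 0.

Direct substitution gives 0/0.
Apply L'Hôpital: lim (-w^2/2 - w + e^(w) - 1)/(4*w^3), still 0/0.
Apply L'Hôpital: lim (-w + e^(w) - 1)/(12*w^2), still 0/0.
Apply L'Hôpital: lim (e^(w) - 1)/(24*w), still 0/0.
After 4 applications of L'Hôpital's rule the quotient is (e^(w))/(24); substituting w = 0 gives 1/24.

1/24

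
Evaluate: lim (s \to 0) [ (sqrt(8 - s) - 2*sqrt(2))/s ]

-√(2)/8

Substitution gives 0/0. Multiply numerator and denominator by the conjugate √(8 - s) + √8.
The numerator becomes (8 - s) − 8 = -s, so the expression simplifies to -1/(√(8 - s) + √8).
Letting s → 0 gives -1/(2√8) = -√(2)/8.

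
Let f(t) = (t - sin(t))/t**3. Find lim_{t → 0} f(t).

1/6

Direct substitution gives 0/0.
Apply L'Hôpital: lim (1 - cos(t))/(3*t^2), still 0/0.
Apply L'Hôpital: lim (sin(t))/(6*t), still 0/0.
After 3 applications of L'Hôpital's rule the quotient is (cos(t))/(6); substituting t = 0 gives 1/6.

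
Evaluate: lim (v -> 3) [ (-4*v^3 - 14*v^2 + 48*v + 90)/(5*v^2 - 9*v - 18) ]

-48/7

Since v = 3 makes numerator and denominator zero, (v - 3) divides both.
Cancelling it gives (-4*v^2 - 26*v - 30)/(5*v + 6); now plug in v = 3 to get -48/7.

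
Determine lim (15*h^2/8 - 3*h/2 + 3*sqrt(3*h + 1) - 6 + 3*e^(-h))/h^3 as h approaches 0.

Substitution gives 0/0; apply L'Hôpital's rule 3 times.
After differentiating numerator and denominator 3 times the quotient is (-3*e^(-h) + 243/(8*(3*h + 1)^(5/2)))/(6); at h = 0 this is 73/16.

73/16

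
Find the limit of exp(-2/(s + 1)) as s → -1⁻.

As s → -1⁻, -2/(s + 1) → +∞, so e^(-2/(s + 1)) → ∞.

∞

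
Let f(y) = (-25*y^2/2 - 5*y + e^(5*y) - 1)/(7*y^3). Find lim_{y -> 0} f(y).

Direct substitution gives 0/0.
Apply L'Hôpital: lim (-25*y + 5*e^(5*y) - 5)/(21*y^2), still 0/0.
Apply L'Hôpital: lim (25*e^(5*y) - 25)/(42*y), still 0/0.
After 3 applications of L'Hôpital's rule the quotient is (125*e^(5*y))/(42); substituting y = 0 gives 125/42.

125/42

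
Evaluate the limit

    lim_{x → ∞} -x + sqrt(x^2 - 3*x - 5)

-3/2

An ∞ − ∞ form. Rationalising with the conjugate, the difference becomes (-3x - 5) / (√(x^2 - 3*x - 5) + x).
For large x the denominator behaves like 2·x, so the quotient tends to -3/2 = -3/2.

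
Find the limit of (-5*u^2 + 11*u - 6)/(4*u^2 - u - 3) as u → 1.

Since u = 1 makes numerator and denominator zero, (u - 1) divides both.
Cancelling it gives (6 - 5*u)/(4*u + 3); now plug in u = 1 to get 1/7.

1/7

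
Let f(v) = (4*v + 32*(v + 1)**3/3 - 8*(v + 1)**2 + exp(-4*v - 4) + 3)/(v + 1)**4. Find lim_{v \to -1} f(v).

Direct substitution gives 0/0.
Apply L'Hôpital: lim (-16*v + 32*(v + 1)^2 - 4*e^(-4*v - 4) - 12)/(4*(v + 1)^3), still 0/0.
Apply L'Hôpital: lim (64*v + 16*e^(-4*v - 4) + 48)/(12*(v + 1)^2), still 0/0.
Apply L'Hôpital: lim (64 - 64*e^(-4*v - 4))/(24*v + 24), still 0/0.
After 4 applications of L'Hôpital's rule the quotient is (256*e^(-4*v - 4))/(24); substituting v = -1 gives 32/3.

32/3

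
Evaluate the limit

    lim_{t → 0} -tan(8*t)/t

Substitution gives 0/0.
Since tan(u)/u → 1 as u → 0, tan(8t)/(8t) → 1 and the limit is 8/(-1) = -8.

-8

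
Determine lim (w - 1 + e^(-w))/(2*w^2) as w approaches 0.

Direct substitution gives 0/0.
Apply L'Hôpital: lim (1 - e^(-w))/(4*w), still 0/0.
After 2 applications of L'Hôpital's rule the quotient is (e^(-w))/(4); substituting w = 0 gives 1/4.

1/4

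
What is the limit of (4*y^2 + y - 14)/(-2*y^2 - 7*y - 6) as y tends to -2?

Since y = -2 makes numerator and denominator zero, (y + 2) divides both.
Cancelling it gives (4*y - 7)/(-2*y - 3); now plug in y = -2 to get -15.

-15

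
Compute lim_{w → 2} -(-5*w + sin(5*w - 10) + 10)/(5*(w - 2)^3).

25/6

Direct substitution gives 0/0.
Apply L'Hôpital: lim (5*cos(5*w - 10) - 5)/(-15*(w - 2)^2), still 0/0.
Apply L'Hôpital: lim (-25*sin(5*w - 10))/(60 - 30*w), still 0/0.
After 3 applications of L'Hôpital's rule the quotient is (-125*cos(5*w - 10))/(-30); substituting w = 2 gives 25/6.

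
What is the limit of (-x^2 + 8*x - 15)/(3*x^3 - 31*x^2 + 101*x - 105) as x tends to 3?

-1/2

At x = 3 both the top and bottom vanish — a removable singularity. Factoring out (x - 3) from each leaves (5 - x)/(3*x^2 - 22*x + 35), which at x = 3 equals -1/2.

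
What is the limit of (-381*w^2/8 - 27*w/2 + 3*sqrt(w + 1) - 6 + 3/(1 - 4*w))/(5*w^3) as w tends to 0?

615/16

Substitution gives 0/0 (the numerator vanishes to order 3).
Expand each term to order w^3: the coefficient of w^3 in 3·1/(1 - 4w) is 192 and in 3·√(1 + w) is 3/16.
Lower-order terms cancel with the polynomial part, so the numerator is (3075/16)·w^3 + o(w^3), and the limit is (3075/16)/(5) = 615/16.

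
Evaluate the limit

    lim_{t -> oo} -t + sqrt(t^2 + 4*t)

2

An ∞ − ∞ form. Rationalising with the conjugate, the difference becomes (4t) / (√(t^2 + 4*t) + t).
For large t the denominator behaves like 2·t, so the quotient tends to 4/2 = 2.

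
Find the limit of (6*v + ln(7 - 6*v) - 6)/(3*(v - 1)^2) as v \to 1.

-6

Direct substitution gives 0/0.
Apply L'Hôpital: lim (6 - 6/(7 - 6*v))/(6*v - 6), still 0/0.
After 2 applications of L'Hôpital's rule the quotient is (-36/(7 - 6*v)^2)/(6); substituting v = 1 gives -6.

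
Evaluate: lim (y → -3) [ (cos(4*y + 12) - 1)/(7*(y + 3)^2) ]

Direct substitution gives 0/0.
Apply L'Hôpital: lim (-4*sin(4*y + 12))/(14*y + 42), still 0/0.
After 2 applications of L'Hôpital's rule the quotient is (-16*cos(4*y + 12))/(14); substituting y = -3 gives -8/7.

-8/7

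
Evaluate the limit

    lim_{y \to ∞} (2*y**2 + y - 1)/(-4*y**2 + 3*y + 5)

Numerator and denominator both have degree 2.
Dividing every term by y^2, all lower-order terms vanish and the limit is the ratio of leading coefficients, 2/(-4) = -1/2.

-1/2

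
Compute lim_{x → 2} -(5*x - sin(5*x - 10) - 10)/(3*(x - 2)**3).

-125/18

Direct substitution gives 0/0.
Apply L'Hôpital: lim (5 - 5*cos(5*x - 10))/(-9*(x - 2)^2), still 0/0.
Apply L'Hôpital: lim (25*sin(5*x - 10))/(36 - 18*x), still 0/0.
After 3 applications of L'Hôpital's rule the quotient is (125*cos(5*x - 10))/(-18); substituting x = 2 gives -125/18.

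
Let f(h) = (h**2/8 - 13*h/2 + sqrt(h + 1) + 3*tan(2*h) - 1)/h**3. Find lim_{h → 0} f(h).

129/16

Substitution gives 0/0 (the numerator vanishes to order 3).
Expand each term to order h^3: the coefficient of h^3 in √(1 + h) is 1/16 and in 3·tan(2h) is 8.
Lower-order terms cancel with the polynomial part, so the numerator is (129/16)·h^3 + o(h^3), and the limit is (129/16)/(1) = 129/16.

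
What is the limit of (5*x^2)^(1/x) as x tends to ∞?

Base → ∞ and exponent → 0: an ∞^0 form.
Take logs: (1/x)·ln(5·x^2) = (ln 5 + 2·ln x)/x → 0.
So the limit is e^0 = 1.

1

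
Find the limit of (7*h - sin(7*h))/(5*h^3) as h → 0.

Direct substitution gives 0/0.
Apply L'Hôpital: lim (7 - 7*cos(7*h))/(15*h^2), still 0/0.
Apply L'Hôpital: lim (49*sin(7*h))/(30*h), still 0/0.
After 3 applications of L'Hôpital's rule the quotient is (343*cos(7*h))/(30); substituting h = 0 gives 343/30.

343/30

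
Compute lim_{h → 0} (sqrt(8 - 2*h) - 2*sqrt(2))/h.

-√(2)/4

Substitution gives 0/0. Multiply numerator and denominator by the conjugate √(8 - 2h) + √8.
The numerator becomes (8 - 2h) − 8 = -2h, so the expression simplifies to -2/(√(8 - 2h) + √8).
Letting h → 0 gives -2/(2√8) = -√(2)/4.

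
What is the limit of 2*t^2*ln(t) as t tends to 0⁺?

0

This is a 0·(−∞) form. Rewrite as 2·ln(t) / t^(−2) and apply L'Hôpital:
the derivative quotient is 2·(1/t) / (−2·t^(−3)) = (-2/2)·t^2 → 0.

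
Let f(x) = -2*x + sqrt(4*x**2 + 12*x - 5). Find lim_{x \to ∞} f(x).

3

An ∞ − ∞ form. Rationalising with the conjugate, the difference becomes (12x - 5) / (√(4*x^2 + 12*x - 5) + 2x).
For large x the denominator behaves like 2·2x, so the quotient tends to 12/4 = 3.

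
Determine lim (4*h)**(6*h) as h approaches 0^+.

1

Base → 0⁺ and exponent → 0⁺: a 0^0 form.
Take logs: 6h·ln(4h). This is 0·(−∞); rewriting as ln(4h)/(1/(6h)) and applying L'Hôpital gives 0.
Hence the limit is e^0 = 1.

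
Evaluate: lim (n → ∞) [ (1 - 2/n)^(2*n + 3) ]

e^(-4)

Write it as [(1 - 2/n)^n]^(2) · (1 - 2/n)^(3). The bracketed term tends to e^(-2) and the second factor to 1, so the limit is e^(-4).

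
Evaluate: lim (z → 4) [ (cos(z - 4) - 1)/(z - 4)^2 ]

-1/2

Direct substitution gives 0/0.
Apply L'Hôpital: lim (-sin(z - 4))/(2*z - 8), still 0/0.
After 2 applications of L'Hôpital's rule the quotient is (-cos(z - 4))/(2); substituting z = 4 gives -1/2.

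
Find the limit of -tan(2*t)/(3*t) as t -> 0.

Substitution gives 0/0.
Since tan(u)/u → 1 as u → 0, tan(2t)/(2t) → 1 and the limit is 2/(-3) = -2/3.

-2/3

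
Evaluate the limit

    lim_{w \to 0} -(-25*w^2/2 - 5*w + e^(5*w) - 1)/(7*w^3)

Direct substitution gives 0/0.
Apply L'Hôpital: lim (-25*w + 5*e^(5*w) - 5)/(-21*w^2), still 0/0.
Apply L'Hôpital: lim (25*e^(5*w) - 25)/(-42*w), still 0/0.
After 3 applications of L'Hôpital's rule the quotient is (125*e^(5*w))/(-42); substituting w = 0 gives -125/42.

-125/42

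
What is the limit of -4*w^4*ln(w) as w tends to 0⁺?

0

This is a 0·(−∞) form. Rewrite as -4·ln(w) / w^(−4) and apply L'Hôpital:
the derivative quotient is -4·(1/w) / (−4·w^(−5)) = (4/4)·w^4 → 0.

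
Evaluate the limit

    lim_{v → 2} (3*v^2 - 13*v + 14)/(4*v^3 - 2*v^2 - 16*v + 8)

-1/24

At v = 2 both the top and bottom vanish — a removable singularity. Factoring out (v - 2) from each leaves (3*v - 7)/(4*v^2 + 6*v - 4), which at v = 2 equals -1/24.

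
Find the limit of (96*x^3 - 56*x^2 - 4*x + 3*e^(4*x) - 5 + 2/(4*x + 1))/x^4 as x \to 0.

544

Substitution gives 0/0; apply L'Hôpital's rule 4 times.
After differentiating numerator and denominator 4 times the quotient is (768*e^(4*x) + 12288/(4*x + 1)^5)/(24); at x = 0 this is 544.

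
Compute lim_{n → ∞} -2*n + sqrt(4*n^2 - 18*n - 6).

An ∞ − ∞ form. Rationalising with the conjugate, the difference becomes (-18n - 6) / (√(4*n^2 - 18*n - 6) + 2n).
For large n the denominator behaves like 2·2n, so the quotient tends to -18/4 = -9/2.

-9/2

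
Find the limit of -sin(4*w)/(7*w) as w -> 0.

Substitution gives 0/0.
Write it as (4/(-7))·sin(4w)/(4w); since sin(u)/u → 1, the limit is -4/7.

-4/7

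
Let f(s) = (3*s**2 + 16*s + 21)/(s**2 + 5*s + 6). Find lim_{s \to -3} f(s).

2

Direct substitution gives 0/0, so factor. Both numerator and denominator have (s + 3) as a factor.
After cancelling, the expression reduces to (3*s + 7)/(s + 2).
Substituting s = -3 gives 2.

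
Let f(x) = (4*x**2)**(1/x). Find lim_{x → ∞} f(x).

Base → ∞ and exponent → 0: an ∞^0 form.
Take logs: (1/x)·ln(4·x^2) = (ln 4 + 2·ln x)/x → 0.
So the limit is e^0 = 1.

1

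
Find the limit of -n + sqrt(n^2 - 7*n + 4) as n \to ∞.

This has the form ∞ − ∞. Multiply and divide by the conjugate √(n^2 - 7*n + 4) + n.
That gives (-7n + 4) / (√(n^2 - 7*n + 4) + n).
Divide numerator and denominator by n: the limit is -7/(2·1) = -7/2.

-7/2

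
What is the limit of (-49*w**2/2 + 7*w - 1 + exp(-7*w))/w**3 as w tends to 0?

Direct substitution gives 0/0.
Apply L'Hôpital: lim (-49*w + 7 - 7*e^(-7*w))/(3*w^2), still 0/0.
Apply L'Hôpital: lim (-49 + 49*e^(-7*w))/(6*w), still 0/0.
After 3 applications of L'Hôpital's rule the quotient is (-343*e^(-7*w))/(6); substituting w = 0 gives -343/6.

-343/6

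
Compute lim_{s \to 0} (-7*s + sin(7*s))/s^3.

-343/6

Direct substitution gives 0/0.
Apply L'Hôpital: lim (7*cos(7*s) - 7)/(3*s^2), still 0/0.
Apply L'Hôpital: lim (-49*sin(7*s))/(6*s), still 0/0.
After 3 applications of L'Hôpital's rule the quotient is (-343*cos(7*s))/(6); substituting s = 0 gives -343/6.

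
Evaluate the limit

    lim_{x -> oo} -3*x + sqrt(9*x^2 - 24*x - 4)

An ∞ − ∞ form. Rationalising with the conjugate, the difference becomes (-24x - 4) / (√(9*x^2 - 24*x - 4) + 3x).
For large x the denominator behaves like 2·3x, so the quotient tends to -24/6 = -4.

-4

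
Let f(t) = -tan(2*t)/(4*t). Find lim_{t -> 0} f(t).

-1/2

Substitution gives 0/0.
Since tan(u)/u → 1 as u → 0, tan(2t)/(2t) → 1 and the limit is 2/(-4) = -1/2.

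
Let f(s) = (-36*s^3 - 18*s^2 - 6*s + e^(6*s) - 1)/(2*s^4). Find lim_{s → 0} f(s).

Direct substitution gives 0/0.
Apply L'Hôpital: lim (-108*s^2 - 36*s + 6*e^(6*s) - 6)/(8*s^3), still 0/0.
Apply L'Hôpital: lim (-216*s + 36*e^(6*s) - 36)/(24*s^2), still 0/0.
Apply L'Hôpital: lim (216*e^(6*s) - 216)/(48*s), still 0/0.
After 4 applications of L'Hôpital's rule the quotient is (1296*e^(6*s))/(48); substituting s = 0 gives 27.

27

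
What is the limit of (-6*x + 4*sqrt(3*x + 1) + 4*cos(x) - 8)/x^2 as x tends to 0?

-13/2

Substitution gives 0/0; apply L'Hôpital's rule 2 times.
After differentiating numerator and denominator 2 times the quotient is (-4*cos(x) - 9/(3*x + 1)^(3/2))/(2); at x = 0 this is -13/2.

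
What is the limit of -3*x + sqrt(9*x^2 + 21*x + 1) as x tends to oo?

7/2

This has the form ∞ − ∞. Multiply and divide by the conjugate √(9*x^2 + 21*x + 1) + 3x.
That gives (21x + 1) / (√(9*x^2 + 21*x + 1) + 3x).
Divide numerator and denominator by x: the limit is 21/(2·3) = 7/2.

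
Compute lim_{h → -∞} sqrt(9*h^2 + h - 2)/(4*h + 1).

-3/4

For large |h|, √(9*h^2 + h - 2) ≈ √9·|h| and the denominator ≈ 4h.
Since h → −∞, |h| = −h, giving −√9/(4) = -3/4.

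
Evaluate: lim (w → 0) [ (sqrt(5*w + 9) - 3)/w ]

5/6

A 0/0 form; rationalise with √(9 + 5w) + √9. This collapses the numerator to 5w, leaving 5/(√(9 + 5w) + √9) → 5/(2√9) = 5/6.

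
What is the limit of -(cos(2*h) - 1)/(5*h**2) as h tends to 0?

2/5

Direct substitution gives 0/0.
Apply L'Hôpital: lim (-2*sin(2*h))/(-10*h), still 0/0.
After 2 applications of L'Hôpital's rule the quotient is (-4*cos(2*h))/(-10); substituting h = 0 gives 2/5.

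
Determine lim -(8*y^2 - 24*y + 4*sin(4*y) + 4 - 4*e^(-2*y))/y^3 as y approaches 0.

Substitution gives 0/0 (the numerator vanishes to order 3).
Expand each term to order y^3: the coefficient of y^3 in -4·e^(-2y) is 16/3 and in 4·sin(4y) is -128/3.
Lower-order terms cancel with the polynomial part, so the numerator is (-112/3)·y^3 + o(y^3), and the limit is (-112/3)/(-1) = 112/3.

112/3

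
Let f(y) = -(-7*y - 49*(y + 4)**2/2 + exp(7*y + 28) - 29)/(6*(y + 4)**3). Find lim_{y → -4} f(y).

Direct substitution gives 0/0.
Apply L'Hôpital: lim (-49*y + 7*e^(7*y + 28) - 203)/(-18*(y + 4)^2), still 0/0.
Apply L'Hôpital: lim (49*e^(7*y + 28) - 49)/(-36*y - 144), still 0/0.
After 3 applications of L'Hôpital's rule the quotient is (343*e^(7*y + 28))/(-36); substituting y = -4 gives -343/36.

-343/36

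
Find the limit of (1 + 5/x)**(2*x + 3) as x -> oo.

The base → 1 and the exponent → ∞: a 1^∞ form.
Take logarithms: (2x + 3)·ln(1 + 5/x). Since ln(1+u) ~ u for small u, this behaves like (2x)·(5/x) → 10.
So the limit is e^(10).

e^(10)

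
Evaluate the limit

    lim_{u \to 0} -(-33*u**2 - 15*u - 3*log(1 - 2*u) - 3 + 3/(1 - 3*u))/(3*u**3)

-89/3

Substitution gives 0/0 (the numerator vanishes to order 3).
Expand each term to order u^3: the coefficient of u^3 in 3·1/(1 - 3u) is 81 and in -3·ln(1 - 2u) is 8.
Lower-order terms cancel with the polynomial part, so the numerator is (89)·u^3 + o(u^3), and the limit is (89)/(-3) = -89/3.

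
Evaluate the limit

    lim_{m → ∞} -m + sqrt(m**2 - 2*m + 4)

-1

This has the form ∞ − ∞. Multiply and divide by the conjugate √(m^2 - 2*m + 4) + m.
That gives (-2m + 4) / (√(m^2 - 2*m + 4) + m).
Divide numerator and denominator by m: the limit is -2/(2·1) = -1.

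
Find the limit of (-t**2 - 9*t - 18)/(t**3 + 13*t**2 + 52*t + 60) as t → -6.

Since t = -6 makes numerator and denominator zero, (t + 6) divides both.
Cancelling it gives (-t - 3)/(t^2 + 7*t + 10); now plug in t = -6 to get 3/4.

3/4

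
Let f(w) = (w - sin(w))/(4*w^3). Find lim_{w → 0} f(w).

Direct substitution gives 0/0.
Apply L'Hôpital: lim (1 - cos(w))/(12*w^2), still 0/0.
Apply L'Hôpital: lim (sin(w))/(24*w), still 0/0.
After 3 applications of L'Hôpital's rule the quotient is (cos(w))/(24); substituting w = 0 gives 1/24.

1/24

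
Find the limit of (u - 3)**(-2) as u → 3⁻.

∞

As u → 3⁻, (u - 3) → 0⁻, so (u - 3)^2 → 0⁺ and 1/(u - 3)^2 → ∞.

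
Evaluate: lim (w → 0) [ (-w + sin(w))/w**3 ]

-1/6

Direct substitution gives 0/0.
Apply L'Hôpital: lim (cos(w) - 1)/(3*w^2), still 0/0.
Apply L'Hôpital: lim (-sin(w))/(6*w), still 0/0.
After 3 applications of L'Hôpital's rule the quotient is (-cos(w))/(6); substituting w = 0 gives -1/6.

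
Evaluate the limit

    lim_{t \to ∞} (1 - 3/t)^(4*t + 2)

The base → 1 and the exponent → ∞: a 1^∞ form.
Take logarithms: (4t + 2)·ln(1 - 3/t). Since ln(1+u) ~ u for small u, this behaves like (4t)·(-3/t) → -12.
So the limit is e^(-12).

e^(-12)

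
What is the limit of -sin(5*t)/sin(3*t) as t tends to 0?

Substitution gives 0/0.
Divide numerator and denominator by t: sin(5t)/t → 5 and sin(3t)/t → 3, so the limit is -1·5/3 = -5/3.

-5/3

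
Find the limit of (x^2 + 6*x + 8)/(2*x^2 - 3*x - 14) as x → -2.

At x = -2 both the top and bottom vanish — a removable singularity. Factoring out (x + 2) from each leaves (x + 4)/(2*x - 7), which at x = -2 equals -2/11.

-2/11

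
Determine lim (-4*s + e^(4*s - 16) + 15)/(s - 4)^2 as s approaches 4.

8

Direct substitution gives 0/0.
Apply L'Hôpital: lim (4*e^(4*s - 16) - 4)/(2*s - 8), still 0/0.
After 2 applications of L'Hôpital's rule the quotient is (16*e^(4*s - 16))/(2); substituting s = 4 gives 8.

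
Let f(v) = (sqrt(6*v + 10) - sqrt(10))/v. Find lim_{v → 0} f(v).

Substitution gives 0/0. Multiply numerator and denominator by the conjugate √(10 + 6v) + √10.
The numerator becomes (10 + 6v) − 10 = 6v, so the expression simplifies to 6/(√(10 + 6v) + √10).
Letting v → 0 gives 6/(2√10) = 3*√(10)/10.

3*√(10)/10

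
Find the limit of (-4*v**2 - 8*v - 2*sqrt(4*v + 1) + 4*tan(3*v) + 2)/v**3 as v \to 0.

28

Substitution gives 0/0; apply L'Hôpital's rule 3 times.
After differentiating numerator and denominator 3 times the quotient is (648*tan(3*v)^2/cos(3*v)^2 + 216/cos(3*v)^2 - 48/(4*v + 1)^(5/2))/(6); at v = 0 this is 28.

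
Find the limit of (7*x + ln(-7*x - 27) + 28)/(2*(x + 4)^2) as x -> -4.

Direct substitution gives 0/0.
Apply L'Hôpital: lim (7 - 7/(-7*x - 27))/(4*x + 16), still 0/0.
After 2 applications of L'Hôpital's rule the quotient is (-49/(-7*x - 27)^2)/(4); substituting x = -4 gives -49/4.

-49/4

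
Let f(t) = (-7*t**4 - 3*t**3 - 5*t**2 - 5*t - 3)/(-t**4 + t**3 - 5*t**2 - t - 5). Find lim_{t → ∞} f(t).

Numerator and denominator both have degree 4.
Dividing every term by t^4, all lower-order terms vanish and the limit is the ratio of leading coefficients, -7/(-1) = 7.

7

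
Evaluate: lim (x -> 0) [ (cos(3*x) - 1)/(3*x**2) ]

Direct substitution gives 0/0.
Apply L'Hôpital: lim (-3*sin(3*x))/(6*x), still 0/0.
After 2 applications of L'Hôpital's rule the quotient is (-9*cos(3*x))/(6); substituting x = 0 gives -3/2.

-3/2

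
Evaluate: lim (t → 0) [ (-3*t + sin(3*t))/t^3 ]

-9/2

Direct substitution gives 0/0.
Apply L'Hôpital: lim (3*cos(3*t) - 3)/(3*t^2), still 0/0.
Apply L'Hôpital: lim (-9*sin(3*t))/(6*t), still 0/0.
After 3 applications of L'Hôpital's rule the quotient is (-27*cos(3*t))/(6); substituting t = 0 gives -9/2.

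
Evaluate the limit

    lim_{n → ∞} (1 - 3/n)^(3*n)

Write it as [(1 - 3/n)^n]^(3) · (1 - 3/n)^(0). The bracketed term tends to e^(-3) and the second factor to 1, so the limit is e^(-9).

e^(-9)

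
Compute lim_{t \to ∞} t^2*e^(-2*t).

Write as t^2/e^{2t}, an ∞/∞ form.
Exponential growth dominates any polynomial, so repeated L'Hôpital (or the standard result) gives 0.

0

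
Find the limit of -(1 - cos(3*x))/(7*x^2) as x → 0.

Substitution gives 0/0.
Use (1 − cos u)/u² → 1/2 with u = 3x: the limit is 3²/(2·(-7)) = -9/14.

-9/14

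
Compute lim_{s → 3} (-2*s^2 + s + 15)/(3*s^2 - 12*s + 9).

At s = 3 both the top and bottom vanish — a removable singularity. Factoring out (s - 3) from each leaves (-2*s - 5)/(3*s - 3), which at s = 3 equals -11/6.

-11/6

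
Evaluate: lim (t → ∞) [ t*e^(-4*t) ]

Write as t^1/e^{4t}, an ∞/∞ form.
Exponential growth dominates any polynomial, so repeated L'Hôpital (or the standard result) gives 0.

0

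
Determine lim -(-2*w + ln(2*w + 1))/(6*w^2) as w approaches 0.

Direct substitution gives 0/0.
Apply L'Hôpital: lim (-2 + 2/(2*w + 1))/(-12*w), still 0/0.
After 2 applications of L'Hôpital's rule the quotient is (-4/(2*w + 1)^2)/(-12); substituting w = 0 gives 1/3.

1/3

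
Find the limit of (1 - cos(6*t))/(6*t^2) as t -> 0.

Substitution gives 0/0.
Use (1 − cos u)/u² → 1/2 with u = 6t: the limit is 6²/(2·6) = 3.

3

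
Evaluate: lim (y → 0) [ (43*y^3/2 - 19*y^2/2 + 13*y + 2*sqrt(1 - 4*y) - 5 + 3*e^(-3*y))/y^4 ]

Substitution gives 0/0 (the numerator vanishes to order 4).
Expand each term to order y^4: the coefficient of y^4 in 3·e^(-3y) is 81/8 and in 2·√(1 - 4y) is -20.
Lower-order terms cancel with the polynomial part, so the numerator is (-79/8)·y^4 + o(y^4), and the limit is (-79/8)/(1) = -79/8.

-79/8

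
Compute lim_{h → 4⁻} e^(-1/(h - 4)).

As h → 4⁻, -1/(h - 4) → +∞, so e^(-1/(h - 4)) → ∞.

∞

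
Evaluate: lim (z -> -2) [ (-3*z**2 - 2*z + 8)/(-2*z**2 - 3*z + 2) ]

2

At z = -2 both the top and bottom vanish — a removable singularity. Factoring out (z + 2) from each leaves (4 - 3*z)/(1 - 2*z), which at z = -2 equals 2.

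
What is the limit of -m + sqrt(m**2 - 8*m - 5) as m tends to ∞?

-4

This has the form ∞ − ∞. Multiply and divide by the conjugate √(m^2 - 8*m - 5) + m.
That gives (-8m - 5) / (√(m^2 - 8*m - 5) + m).
Divide numerator and denominator by m: the limit is -8/(2·1) = -4.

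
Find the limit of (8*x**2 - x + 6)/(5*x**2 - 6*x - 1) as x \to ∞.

Numerator and denominator both have degree 2.
Dividing every term by x^2, all lower-order terms vanish and the limit is the ratio of leading coefficients, 8/(5) = 8/5.

8/5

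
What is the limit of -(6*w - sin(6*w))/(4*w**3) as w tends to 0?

Direct substitution gives 0/0.
Apply L'Hôpital: lim (6 - 6*cos(6*w))/(-12*w^2), still 0/0.
Apply L'Hôpital: lim (36*sin(6*w))/(-24*w), still 0/0.
After 3 applications of L'Hôpital's rule the quotient is (216*cos(6*w))/(-24); substituting w = 0 gives -9.

-9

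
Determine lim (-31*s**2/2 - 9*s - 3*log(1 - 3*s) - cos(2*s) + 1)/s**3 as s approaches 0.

27

Substitution gives 0/0; apply L'Hôpital's rule 3 times.
After differentiating numerator and denominator 3 times the quotient is (-8*sin(2*s) - 162/(3*s - 1)^3)/(6); at s = 0 this is 27.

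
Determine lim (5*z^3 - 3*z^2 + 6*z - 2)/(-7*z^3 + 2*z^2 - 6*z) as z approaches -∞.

-5/7

Numerator and denominator both have degree 3.
Dividing every term by z^3, all lower-order terms vanish and the limit is the ratio of leading coefficients, 5/(-7) = -5/7.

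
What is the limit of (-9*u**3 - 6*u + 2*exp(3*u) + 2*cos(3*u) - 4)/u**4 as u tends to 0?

27/2

Substitution gives 0/0 (the numerator vanishes to order 4).
Expand each term to order u^4: the coefficient of u^4 in 2·e^(3u) is 27/4 and in 2·cos(3u) is 27/4.
Lower-order terms cancel with the polynomial part, so the numerator is (27/2)·u^4 + o(u^4), and the limit is (27/2)/(1) = 27/2.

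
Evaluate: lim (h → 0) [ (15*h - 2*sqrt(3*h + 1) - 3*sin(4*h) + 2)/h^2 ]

Substitution gives 0/0 (the numerator vanishes to order 2).
Expand each term to order h^2: the coefficient of h^2 in -3·sin(4h) is 0 and in -2·√(1 + 3h) is 9/4.
Lower-order terms cancel with the polynomial part, so the numerator is (9/4)·h^2 + o(h^2), and the limit is (9/4)/(1) = 9/4.

9/4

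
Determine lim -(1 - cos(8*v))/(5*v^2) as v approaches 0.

Substitution gives 0/0.
Use (1 − cos u)/u² → 1/2 with u = 8v: the limit is 8²/(2·(-5)) = -32/5.

-32/5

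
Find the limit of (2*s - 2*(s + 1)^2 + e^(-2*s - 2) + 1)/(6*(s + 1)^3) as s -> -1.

Direct substitution gives 0/0.
Apply L'Hôpital: lim (-4*s - 2*e^(-2*s - 2) - 2)/(18*(s + 1)^2), still 0/0.
Apply L'Hôpital: lim (4*e^(-2*s - 2) - 4)/(36*s + 36), still 0/0.
After 3 applications of L'Hôpital's rule the quotient is (-8*e^(-2*s - 2))/(36); substituting s = -1 gives -2/9.

-2/9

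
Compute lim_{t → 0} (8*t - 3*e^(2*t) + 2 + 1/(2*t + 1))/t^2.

-2

Substitution gives 0/0 (the numerator vanishes to order 2).
Expand each term to order t^2: the coefficient of t^2 in -3·e^(2t) is -6 and in 1/(1 + 2t) is 4.
Lower-order terms cancel with the polynomial part, so the numerator is (-2)·t^2 + o(t^2), and the limit is (-2)/(1) = -2.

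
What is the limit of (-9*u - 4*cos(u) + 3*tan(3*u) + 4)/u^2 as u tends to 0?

Substitution gives 0/0; apply L'Hôpital's rule 2 times.
After differentiating numerator and denominator 2 times the quotient is (54*sin(3*u)/cos(3*u)^3 + 4*cos(u))/(2); at u = 0 this is 2.

2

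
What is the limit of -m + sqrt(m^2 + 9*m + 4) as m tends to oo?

9/2

This has the form ∞ − ∞. Multiply and divide by the conjugate √(m^2 + 9*m + 4) + m.
That gives (9m + 4) / (√(m^2 + 9*m + 4) + m).
Divide numerator and denominator by m: the limit is 9/(2·1) = 9/2.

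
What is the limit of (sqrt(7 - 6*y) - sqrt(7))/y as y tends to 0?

-3*√(7)/7

Substitution gives 0/0. Multiply numerator and denominator by the conjugate √(7 - 6y) + √7.
The numerator becomes (7 - 6y) − 7 = -6y, so the expression simplifies to -6/(√(7 - 6y) + √7).
Letting y → 0 gives -6/(2√7) = -3*√(7)/7.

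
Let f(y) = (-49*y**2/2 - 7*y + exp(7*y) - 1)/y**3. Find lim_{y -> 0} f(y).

343/6

Direct substitution gives 0/0.
Apply L'Hôpital: lim (-49*y + 7*e^(7*y) - 7)/(3*y^2), still 0/0.
Apply L'Hôpital: lim (49*e^(7*y) - 49)/(6*y), still 0/0.
After 3 applications of L'Hôpital's rule the quotient is (343*e^(7*y))/(6); substituting y = 0 gives 343/6.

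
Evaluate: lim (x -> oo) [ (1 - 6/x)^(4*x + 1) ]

Let L be the limit and take ln: ln L = lim (4x + 1)·ln(1 - 6/x) = lim (4x + 1)·(-6/x + O(1/x²)) = -24.
Hence L = e^(-24).

e^(-24)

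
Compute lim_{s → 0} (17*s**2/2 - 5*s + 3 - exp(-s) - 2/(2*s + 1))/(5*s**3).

97/30

Substitution gives 0/0 (the numerator vanishes to order 3).
Expand each term to order s^3: the coefficient of s^3 in -2·1/(1 + 2s) is 16 and in −e^(-s) is 1/6.
Lower-order terms cancel with the polynomial part, so the numerator is (97/6)·s^3 + o(s^3), and the limit is (97/6)/(5) = 97/30.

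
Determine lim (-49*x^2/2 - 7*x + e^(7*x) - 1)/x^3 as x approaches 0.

343/6

Direct substitution gives 0/0.
Apply L'Hôpital: lim (-49*x + 7*e^(7*x) - 7)/(3*x^2), still 0/0.
Apply L'Hôpital: lim (49*e^(7*x) - 49)/(6*x), still 0/0.
After 3 applications of L'Hôpital's rule the quotient is (343*e^(7*x))/(6); substituting x = 0 gives 343/6.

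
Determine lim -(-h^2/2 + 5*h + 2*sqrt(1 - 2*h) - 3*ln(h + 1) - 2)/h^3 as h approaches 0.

Substitution gives 0/0 (the numerator vanishes to order 3).
Expand each term to order h^3: the coefficient of h^3 in -3·ln(1 + h) is -1 and in 2·√(1 - 2h) is -1.
Lower-order terms cancel with the polynomial part, so the numerator is (-2)·h^3 + o(h^3), and the limit is (-2)/(-1) = 2.

2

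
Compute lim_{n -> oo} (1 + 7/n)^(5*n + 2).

e^(35)

The base → 1 and the exponent → ∞: a 1^∞ form.
Take logarithms: (5n + 2)·ln(1 + 7/n). Since ln(1+u) ~ u for small u, this behaves like (5n)·(7/n) → 35.
So the limit is e^(35).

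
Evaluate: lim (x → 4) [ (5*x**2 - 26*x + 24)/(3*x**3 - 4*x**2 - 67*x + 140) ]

14/45

At x = 4 both the top and bottom vanish — a removable singularity. Factoring out (x - 4) from each leaves (5*x - 6)/(3*x^2 + 8*x - 35), which at x = 4 equals 14/45.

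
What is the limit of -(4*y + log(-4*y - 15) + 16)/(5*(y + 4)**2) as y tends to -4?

Direct substitution gives 0/0.
Apply L'Hôpital: lim (4 - 4/(-4*y - 15))/(-10*y - 40), still 0/0.
After 2 applications of L'Hôpital's rule the quotient is (-16/(-4*y - 15)^2)/(-10); substituting y = -4 gives 8/5.

8/5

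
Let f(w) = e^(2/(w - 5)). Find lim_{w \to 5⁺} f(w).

As w → 5⁺, 2/(w - 5) → +∞, so e^(2/(w - 5)) → ∞.

∞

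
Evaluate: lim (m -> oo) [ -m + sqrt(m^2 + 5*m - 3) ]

An ∞ − ∞ form. Rationalising with the conjugate, the difference becomes (5m - 3) / (√(m^2 + 5*m - 3) + m).
For large m the denominator behaves like 2·m, so the quotient tends to 5/2 = 5/2.

5/2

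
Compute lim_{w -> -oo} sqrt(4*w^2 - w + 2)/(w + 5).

For large |w|, √(4*w^2 - w + 2) ≈ √4·|w| and the denominator ≈ w.
Since w → −∞, |w| = −w, giving −√4/(1) = -2.

-2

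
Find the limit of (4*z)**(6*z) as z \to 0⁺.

Base → 0⁺ and exponent → 0⁺: a 0^0 form.
Take logs: 6z·ln(4z). This is 0·(−∞); rewriting as ln(4z)/(1/(6z)) and applying L'Hôpital gives 0.
Hence the limit is e^0 = 1.

1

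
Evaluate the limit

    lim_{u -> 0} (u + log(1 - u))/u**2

Direct substitution gives 0/0.
Apply L'Hôpital: lim (1 - 1/(1 - u))/(2*u), still 0/0.
After 2 applications of L'Hôpital's rule the quotient is (-1/(1 - u)^2)/(2); substituting u = 0 gives -1/2.

-1/2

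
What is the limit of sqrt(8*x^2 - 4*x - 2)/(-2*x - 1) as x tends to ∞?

For large |x|, √(8*x^2 - 4*x - 2) ≈ √8·|x| and the denominator ≈ -2x.
Since x → +∞, |x| = x, giving √8/(-2) = -√(2).

-√(2)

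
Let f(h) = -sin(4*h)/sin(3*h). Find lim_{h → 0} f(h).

-4/3

Substitution gives 0/0.
Divide numerator and denominator by h: sin(4h)/h → 4 and sin(3h)/h → 3, so the limit is -1·4/3 = -4/3.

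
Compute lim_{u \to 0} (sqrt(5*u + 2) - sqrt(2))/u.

Substitution gives 0/0. Multiply numerator and denominator by the conjugate √(2 + 5u) + √2.
The numerator becomes (2 + 5u) − 2 = 5u, so the expression simplifies to 5/(√(2 + 5u) + √2).
Letting u → 0 gives 5/(2√2) = 5*√(2)/4.

5*√(2)/4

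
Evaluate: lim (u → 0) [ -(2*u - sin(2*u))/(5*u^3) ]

Direct substitution gives 0/0.
Apply L'Hôpital: lim (2 - 2*cos(2*u))/(-15*u^2), still 0/0.
Apply L'Hôpital: lim (4*sin(2*u))/(-30*u), still 0/0.
After 3 applications of L'Hôpital's rule the quotient is (8*cos(2*u))/(-30); substituting u = 0 gives -4/15.

-4/15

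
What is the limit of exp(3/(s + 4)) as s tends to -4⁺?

∞

As s → -4⁺, 3/(s + 4) → +∞, so e^(3/(s + 4)) → ∞.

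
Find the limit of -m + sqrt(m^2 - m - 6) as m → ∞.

An ∞ − ∞ form. Rationalising with the conjugate, the difference becomes (-m - 6) / (√(m^2 - m - 6) + m).
For large m the denominator behaves like 2·m, so the quotient tends to -1/2 = -1/2.

-1/2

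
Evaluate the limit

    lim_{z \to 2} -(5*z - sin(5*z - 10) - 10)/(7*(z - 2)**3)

-125/42

Direct substitution gives 0/0.
Apply L'Hôpital: lim (5 - 5*cos(5*z - 10))/(-21*(z - 2)^2), still 0/0.
Apply L'Hôpital: lim (25*sin(5*z - 10))/(84 - 42*z), still 0/0.
After 3 applications of L'Hôpital's rule the quotient is (125*cos(5*z - 10))/(-42); substituting z = 2 gives -125/42.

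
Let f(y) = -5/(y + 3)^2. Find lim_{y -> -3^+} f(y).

-∞

As y → -3⁺, (y + 3) → 0⁺, so (y + 3)^2 → 0⁺ and -5/(y + 3)^2 → -∞.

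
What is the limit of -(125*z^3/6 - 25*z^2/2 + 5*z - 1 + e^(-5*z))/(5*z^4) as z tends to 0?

Direct substitution gives 0/0.
Apply L'Hôpital: lim (125*z^2/2 - 25*z + 5 - 5*e^(-5*z))/(-20*z^3), still 0/0.
Apply L'Hôpital: lim (125*z - 25 + 25*e^(-5*z))/(-60*z^2), still 0/0.
Apply L'Hôpital: lim (125 - 125*e^(-5*z))/(-120*z), still 0/0.
After 4 applications of L'Hôpital's rule the quotient is (625*e^(-5*z))/(-120); substituting z = 0 gives -125/24.

-125/24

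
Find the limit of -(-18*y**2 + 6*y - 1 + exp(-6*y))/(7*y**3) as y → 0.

Direct substitution gives 0/0.
Apply L'Hôpital: lim (-36*y + 6 - 6*e^(-6*y))/(-21*y^2), still 0/0.
Apply L'Hôpital: lim (-36 + 36*e^(-6*y))/(-42*y), still 0/0.
After 3 applications of L'Hôpital's rule the quotient is (-216*e^(-6*y))/(-42); substituting y = 0 gives 36/7.

36/7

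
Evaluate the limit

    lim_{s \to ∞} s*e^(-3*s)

Write as s^1/e^{3s}, an ∞/∞ form.
Exponential growth dominates any polynomial, so repeated L'Hôpital (or the standard result) gives 0.

0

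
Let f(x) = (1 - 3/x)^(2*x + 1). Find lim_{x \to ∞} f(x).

Let L be the limit and take ln: ln L = lim (2x + 1)·ln(1 - 3/x) = lim (2x + 1)·(-3/x + O(1/x²)) = -6.
Hence L = e^(-6).

e^(-6)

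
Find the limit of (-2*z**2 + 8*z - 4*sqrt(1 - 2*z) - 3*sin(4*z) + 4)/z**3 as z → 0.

Substitution gives 0/0; apply L'Hôpital's rule 3 times.
After differentiating numerator and denominator 3 times the quotient is (192*cos(4*z) + 12/(1 - 2*z)^(5/2))/(6); at z = 0 this is 34.

34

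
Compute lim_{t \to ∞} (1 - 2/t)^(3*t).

e^(-6)

Let L be the limit and take ln: ln L = lim (3t)·ln(1 - 2/t) = lim (3t)·(-2/t + O(1/t²)) = -6.
Hence L = e^(-6).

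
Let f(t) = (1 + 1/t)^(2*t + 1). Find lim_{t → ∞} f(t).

Let L be the limit and take ln: ln L = lim (2t + 1)·ln(1 + 1/t) = lim (2t + 1)·(1/t + O(1/t²)) = 2.
Hence L = e^(2).

e^(2)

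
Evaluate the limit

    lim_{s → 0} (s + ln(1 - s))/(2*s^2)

Direct substitution gives 0/0.
Apply L'Hôpital: lim (1 - 1/(1 - s))/(4*s), still 0/0.
After 2 applications of L'Hôpital's rule the quotient is (-1/(1 - s)^2)/(4); substituting s = 0 gives -1/4.

-1/4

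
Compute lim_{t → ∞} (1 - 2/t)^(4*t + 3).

Write it as [(1 - 2/t)^t]^(4) · (1 - 2/t)^(3). The bracketed term tends to e^(-2) and the second factor to 1, so the limit is e^(-8).

e^(-8)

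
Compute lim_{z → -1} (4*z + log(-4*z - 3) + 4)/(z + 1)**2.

Direct substitution gives 0/0.
Apply L'Hôpital: lim (4 - 4/(-4*z - 3))/(2*z + 2), still 0/0.
After 2 applications of L'Hôpital's rule the quotient is (-16/(-4*z - 3)^2)/(2); substituting z = -1 gives -8.

-8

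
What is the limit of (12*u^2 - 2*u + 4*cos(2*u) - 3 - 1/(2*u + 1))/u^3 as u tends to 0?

Substitution gives 0/0 (the numerator vanishes to order 3).
Expand each term to order u^3: the coefficient of u^3 in −1/(1 + 2u) is 8 and in 4·cos(2u) is 0.
Lower-order terms cancel with the polynomial part, so the numerator is (8)·u^3 + o(u^3), and the limit is (8)/(1) = 8.

8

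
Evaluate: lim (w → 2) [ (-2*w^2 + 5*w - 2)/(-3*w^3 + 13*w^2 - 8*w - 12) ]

Direct substitution gives 0/0, so factor. Both numerator and denominator have (w - 2) as a factor.
After cancelling, the expression reduces to (1 - 2*w)/(-3*w^2 + 7*w + 6).
Substituting w = 2 gives -3/8.

-3/8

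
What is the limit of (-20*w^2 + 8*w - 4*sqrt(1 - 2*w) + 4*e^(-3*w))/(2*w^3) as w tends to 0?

-8

Substitution gives 0/0; apply L'Hôpital's rule 3 times.
After differentiating numerator and denominator 3 times the quotient is (-108*e^(-3*w) + 12/(1 - 2*w)^(5/2))/(12); at w = 0 this is -8.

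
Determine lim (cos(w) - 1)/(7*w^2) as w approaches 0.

-1/14

Direct substitution gives 0/0.
Apply L'Hôpital: lim (-sin(w))/(14*w), still 0/0.
After 2 applications of L'Hôpital's rule the quotient is (-cos(w))/(14); substituting w = 0 gives -1/14.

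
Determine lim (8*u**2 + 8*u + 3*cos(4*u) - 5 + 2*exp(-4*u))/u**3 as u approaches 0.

Substitution gives 0/0 (the numerator vanishes to order 3).
Expand each term to order u^3: the coefficient of u^3 in 3·cos(4u) is 0 and in 2·e^(-4u) is -64/3.
Lower-order terms cancel with the polynomial part, so the numerator is (-64/3)·u^3 + o(u^3), and the limit is (-64/3)/(1) = -64/3.

-64/3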